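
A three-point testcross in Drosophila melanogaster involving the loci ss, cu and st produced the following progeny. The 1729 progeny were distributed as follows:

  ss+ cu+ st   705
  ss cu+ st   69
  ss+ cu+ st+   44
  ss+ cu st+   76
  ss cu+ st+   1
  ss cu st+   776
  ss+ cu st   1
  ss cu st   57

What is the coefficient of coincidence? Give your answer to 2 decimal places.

The two most frequent reciprocal classes, ss cu st+ and ss+ cu+ st, are the parental types, so the F1 was ss cu st+ / ss+ cu+ st.
The two rarest classes, ss cu+ st+ and ss+ cu st, are the double crossovers. Comparing them with the parentals, only the cu allele has switched, so cu is the middle locus and the order is st – cu – ss.
st–cu: (101 + 2)/1729 = 0.0596; cu–ss: (145 + 2)/1729 = 0.0850.
Expected DCO frequency = 0.0596 × 0.0850 ≈ 0.00507; observed = 2/1729 ≈ 0.00116.
Coefficient of coincidence = 0.00116/0.00507 ≈ 0.23.

0.23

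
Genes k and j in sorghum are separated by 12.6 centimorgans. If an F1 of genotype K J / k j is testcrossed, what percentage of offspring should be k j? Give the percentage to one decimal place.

43.7%

A map distance of 12.6 centimorgans corresponds to a recombination frequency of 0.126.
The F1 is K J / k j, so k j is a parental gamete class with expected frequency (1 − r)/2 = 0.874/2 = 0.4370.
That is 0.4370 = 43.7% of the progeny.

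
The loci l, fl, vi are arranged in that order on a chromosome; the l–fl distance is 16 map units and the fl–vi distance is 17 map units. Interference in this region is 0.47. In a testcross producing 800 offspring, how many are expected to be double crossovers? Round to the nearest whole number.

Map distances give recombination frequencies of 0.160 and 0.170 for the two intervals.
With interference 0.47 (so coincidence = 0.53), expected double-crossover frequency = 0.160 × 0.170 × 0.53 = 0.01442.
Expected number = 0.01442 × 800 = 11.53 ≈ 12.

12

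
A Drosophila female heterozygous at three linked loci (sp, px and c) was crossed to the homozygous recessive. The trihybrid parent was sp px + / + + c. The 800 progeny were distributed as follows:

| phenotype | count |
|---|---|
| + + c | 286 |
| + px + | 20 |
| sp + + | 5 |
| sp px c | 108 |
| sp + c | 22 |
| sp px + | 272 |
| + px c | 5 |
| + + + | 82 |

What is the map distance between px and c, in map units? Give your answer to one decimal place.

25.0 map units

The two rarest classes, sp + + and + px c, are the double crossovers. Comparing them with the parentals, only the px allele has switched, so px is the middle locus and the order is c – px – sp.
Crossovers in the c–px interval produce the single-crossover classes sp px c and + + + (108 + 82 = 190) plus the double crossovers (10).
RF(c–px) = (190 + 10) / 800 = 200/800 = 0.2500 → 25.0 map units.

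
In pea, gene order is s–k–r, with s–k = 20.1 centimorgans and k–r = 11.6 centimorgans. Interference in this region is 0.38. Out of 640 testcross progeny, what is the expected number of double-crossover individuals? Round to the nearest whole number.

9

Map distances give recombination frequencies of 0.201 and 0.116 for the two intervals.
With interference 0.38 (so coincidence = 0.62), expected double-crossover frequency = 0.201 × 0.116 × 0.62 = 0.01446.
Expected number = 0.01446 × 640 = 9.25 ≈ 9.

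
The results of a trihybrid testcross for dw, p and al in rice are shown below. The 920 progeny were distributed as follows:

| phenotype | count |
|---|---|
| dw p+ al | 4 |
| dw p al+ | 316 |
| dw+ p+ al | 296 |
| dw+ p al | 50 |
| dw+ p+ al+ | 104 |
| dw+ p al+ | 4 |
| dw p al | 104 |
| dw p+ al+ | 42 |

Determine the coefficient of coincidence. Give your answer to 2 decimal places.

0.34

The two most frequent reciprocal classes, dw+ p+ al and dw p al+, are the parental types, so the F1 was dw+ p+ al / dw p al+.
The two rarest classes, dw p+ al and dw+ p al+, are the double crossovers. Comparing them with the parentals, only the dw allele has switched, so dw is the middle locus and the order is p – dw – al.
p–dw: (92 + 8)/920 = 0.1087; dw–al: (208 + 8)/920 = 0.2348.
Expected DCO frequency = 0.1087 × 0.2348 ≈ 0.02552; observed = 8/920 ≈ 0.00870.
Coefficient of coincidence = 0.00870/0.02552 ≈ 0.34.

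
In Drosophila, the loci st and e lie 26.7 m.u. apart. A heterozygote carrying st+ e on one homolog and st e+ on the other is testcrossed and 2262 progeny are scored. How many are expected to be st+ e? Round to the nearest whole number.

829

A map distance of 26.7 m.u. corresponds to a recombination frequency of 0.267.
The F1 is st+ e / st e+, so st+ e is a parental gamete class with expected frequency (1 − r)/2 = 0.733/2 = 0.3665.
Expected number = 0.3665 × 2262 = 829.02 ≈ 829.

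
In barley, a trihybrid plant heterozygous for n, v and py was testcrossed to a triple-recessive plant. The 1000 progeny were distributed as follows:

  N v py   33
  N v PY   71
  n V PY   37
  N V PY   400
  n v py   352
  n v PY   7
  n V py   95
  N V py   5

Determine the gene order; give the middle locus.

py

The two most frequent reciprocal classes, n v py and N V PY, are the parental types, so the F1 was n v py / N V PY.
The two rarest classes, n v PY and N V py, are the double crossovers. Comparing them with the parentals, only the py allele has switched, so py is the middle locus and the order is n – py – v.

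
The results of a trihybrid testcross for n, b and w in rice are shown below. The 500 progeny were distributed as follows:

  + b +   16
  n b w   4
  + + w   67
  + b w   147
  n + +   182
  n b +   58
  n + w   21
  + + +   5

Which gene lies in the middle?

The two most frequent reciprocal classes, n + + and + b w, are the parental types, so the F1 was n + + / + b w.
The two rarest classes, + + + and n b w, are the double crossovers. Comparing them with the parentals, only the n allele has switched, so n is the middle locus and the order is b – n – w.

n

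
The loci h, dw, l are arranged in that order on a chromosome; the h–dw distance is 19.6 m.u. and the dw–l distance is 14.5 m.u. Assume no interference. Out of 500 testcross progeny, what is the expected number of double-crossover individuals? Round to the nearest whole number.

Map distances give recombination frequencies of 0.196 and 0.145 for the two intervals.
With no interference, expected double-crossover frequency = 0.196 × 0.145 = 0.02842.
Expected number = 0.02842 × 500 = 14.21 ≈ 14.

14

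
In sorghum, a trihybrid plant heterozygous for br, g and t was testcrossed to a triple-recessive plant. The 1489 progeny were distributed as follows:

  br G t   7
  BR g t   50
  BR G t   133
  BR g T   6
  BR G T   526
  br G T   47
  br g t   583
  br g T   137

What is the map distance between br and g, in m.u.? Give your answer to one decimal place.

The two most frequent reciprocal classes, br g t and BR G T, are the parental types, so the F1 was br g t / BR G T.
The two rarest classes, br G t and BR g T, are the double crossovers. Comparing them with the parentals, only the g allele has switched, so g is the middle locus and the order is br – g – t.
Crossovers in the br–g interval produce the single-crossover classes BR g t and br G T (50 + 47 = 97) plus the double crossovers (13).
RF(br–g) = (97 + 13) / 1489 = 110/1489 = 0.0739 → 7.4 m.u.

7.4 m.u.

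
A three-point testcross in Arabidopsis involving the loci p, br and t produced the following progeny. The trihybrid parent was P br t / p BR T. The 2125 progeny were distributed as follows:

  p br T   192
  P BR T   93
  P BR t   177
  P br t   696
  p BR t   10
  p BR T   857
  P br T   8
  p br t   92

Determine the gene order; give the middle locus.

The two rarest classes, P br T and p BR t, are the double crossovers. Comparing them with the parentals, only the t allele has switched, so t is the middle locus and the order is br – t – p.

t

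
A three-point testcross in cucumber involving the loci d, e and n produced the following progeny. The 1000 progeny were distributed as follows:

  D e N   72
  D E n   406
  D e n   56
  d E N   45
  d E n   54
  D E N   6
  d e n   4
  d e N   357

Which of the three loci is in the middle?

n

The two most frequent reciprocal classes, D E n and d e N, are the parental types, so the F1 was D E n / d e N.
The two rarest classes, D E N and d e n, are the double crossovers. Comparing them with the parentals, only the n allele has switched, so n is the middle locus and the order is d – n – e.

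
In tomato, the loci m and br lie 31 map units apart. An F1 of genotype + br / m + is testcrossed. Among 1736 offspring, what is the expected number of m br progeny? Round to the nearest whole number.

A map distance of 31 map units corresponds to a recombination frequency of 0.310.
The F1 is + br / m +, so m br is a recombinant gamete class with expected frequency r/2 = 0.310/2 = 0.1550.
Expected number = 0.1550 × 1736 = 269.08 ≈ 269.

269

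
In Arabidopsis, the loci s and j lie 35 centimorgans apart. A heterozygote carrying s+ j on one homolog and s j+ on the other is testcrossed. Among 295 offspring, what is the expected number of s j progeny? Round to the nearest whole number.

52

A map distance of 35 centimorgans corresponds to a recombination frequency of 0.350.
The F1 is s+ j / s j+, so s j is a recombinant gamete class with expected frequency r/2 = 0.350/2 = 0.1750.
Expected number = 0.1750 × 295 = 51.62 ≈ 52.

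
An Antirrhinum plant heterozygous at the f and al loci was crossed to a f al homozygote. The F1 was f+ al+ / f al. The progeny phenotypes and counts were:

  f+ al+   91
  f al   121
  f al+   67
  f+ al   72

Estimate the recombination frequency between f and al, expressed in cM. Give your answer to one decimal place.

The recombinant classes are f+ al and f al+: 72 + 67 = 139.
Recombination frequency = 139/351 = 0.3960 ≈ 39.6%, i.e. 39.6 cM.

39.6 cM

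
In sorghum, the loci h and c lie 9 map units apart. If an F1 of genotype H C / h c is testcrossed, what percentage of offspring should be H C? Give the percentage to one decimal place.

45.5%

A map distance of 9 map units corresponds to a recombination frequency of 0.090.
The F1 is H C / h c, so H C is a parental gamete class with expected frequency (1 − r)/2 = 0.910/2 = 0.4550.
That is 0.4550 = 45.5% of the progeny.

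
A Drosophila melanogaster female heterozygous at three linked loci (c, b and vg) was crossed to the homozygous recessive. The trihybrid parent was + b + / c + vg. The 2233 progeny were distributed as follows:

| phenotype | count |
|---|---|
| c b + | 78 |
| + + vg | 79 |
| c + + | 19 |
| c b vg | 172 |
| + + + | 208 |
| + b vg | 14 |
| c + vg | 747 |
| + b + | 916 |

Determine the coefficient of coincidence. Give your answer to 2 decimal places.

0.94

The two rarest classes, + b vg and c + +, are the double crossovers. Comparing them with the parentals, only the vg allele has switched, so vg is the middle locus and the order is c – vg – b.
c–vg: (157 + 33)/2233 = 0.0851; vg–b: (380 + 33)/2233 = 0.1850.
Expected DCO frequency = 0.0851 × 0.1850 ≈ 0.01574; observed = 33/2233 ≈ 0.01478.
Coefficient of coincidence = 0.01478/0.01574 ≈ 0.94.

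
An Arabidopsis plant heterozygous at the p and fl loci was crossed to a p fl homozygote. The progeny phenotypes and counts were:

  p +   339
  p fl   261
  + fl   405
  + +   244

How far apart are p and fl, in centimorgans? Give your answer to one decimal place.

The two most frequent classes, + fl (405) and p + (339), are the parental types, so the F1 was + fl / p +.
The recombinant classes are + + and p fl: 244 + 261 = 505.
Recombination frequency = 505/1249 = 0.4043 ≈ 40.4%, i.e. 40.4 centimorgans.

40.4 centimorgans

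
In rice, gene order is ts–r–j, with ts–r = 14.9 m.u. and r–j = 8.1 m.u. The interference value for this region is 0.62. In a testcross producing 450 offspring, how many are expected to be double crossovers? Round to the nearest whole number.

Map distances give recombination frequencies of 0.149 and 0.081 for the two intervals.
With interference 0.62 (so coincidence = 0.38), expected double-crossover frequency = 0.149 × 0.081 × 0.38 = 0.00459.
Expected number = 0.00459 × 450 = 2.06 ≈ 2.

2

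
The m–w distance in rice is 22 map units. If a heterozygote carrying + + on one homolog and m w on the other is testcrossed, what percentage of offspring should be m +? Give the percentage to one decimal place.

A map distance of 22 map units corresponds to a recombination frequency of 0.220.
The F1 is + + / m w, so m + is a recombinant gamete class with expected frequency r/2 = 0.220/2 = 0.1100.
That is 0.1100 = 11.0% of the progeny.

11.0%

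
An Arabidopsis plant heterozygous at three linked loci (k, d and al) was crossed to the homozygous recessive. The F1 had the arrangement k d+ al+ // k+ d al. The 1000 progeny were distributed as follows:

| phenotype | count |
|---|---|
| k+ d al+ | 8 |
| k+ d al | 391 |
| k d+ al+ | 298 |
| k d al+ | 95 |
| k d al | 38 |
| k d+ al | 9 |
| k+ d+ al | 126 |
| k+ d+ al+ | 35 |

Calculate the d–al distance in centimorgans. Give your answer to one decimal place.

23.8 centimorgans

The two rarest classes, k d+ al and k+ d al+, are the double crossovers. Comparing them with the parentals, only the al allele has switched, so al is the middle locus and the order is k – al – d.
Crossovers in the al–d interval produce the single-crossover classes k d al+ and k+ d+ al (95 + 126 = 221) plus the double crossovers (17).
RF(al–d) = (221 + 17) / 1000 = 238/1000 = 0.2380 → 23.8 centimorgans.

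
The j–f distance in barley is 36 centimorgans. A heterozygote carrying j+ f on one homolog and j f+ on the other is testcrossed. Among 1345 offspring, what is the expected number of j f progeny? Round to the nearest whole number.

242

A map distance of 36 centimorgans corresponds to a recombination frequency of 0.360.
The F1 is j+ f / j f+, so j f is a recombinant gamete class with expected frequency r/2 = 0.360/2 = 0.1800.
Expected number = 0.1800 × 1345 = 242.10 ≈ 242.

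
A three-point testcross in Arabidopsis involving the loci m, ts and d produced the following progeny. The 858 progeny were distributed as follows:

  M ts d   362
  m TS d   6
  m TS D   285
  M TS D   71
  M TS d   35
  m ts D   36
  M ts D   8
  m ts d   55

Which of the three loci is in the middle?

The two most frequent reciprocal classes, M ts d and m TS D, are the parental types, so the F1 was M ts d / m TS D.
The two rarest classes, M ts D and m TS d, are the double crossovers. Comparing them with the parentals, only the d allele has switched, so d is the middle locus and the order is ts – d – m.

d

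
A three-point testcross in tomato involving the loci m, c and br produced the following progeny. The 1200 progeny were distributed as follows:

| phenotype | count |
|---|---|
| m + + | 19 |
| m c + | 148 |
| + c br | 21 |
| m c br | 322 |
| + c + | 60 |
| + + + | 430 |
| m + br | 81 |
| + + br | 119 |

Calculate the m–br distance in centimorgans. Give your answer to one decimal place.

The two most frequent reciprocal classes, + + + and m c br, are the parental types, so the F1 was + + + / m c br.
The two rarest classes, m + + and + c br, are the double crossovers. Comparing them with the parentals, only the m allele has switched, so m is the middle locus and the order is c – m – br.
Crossovers in the m–br interval produce the single-crossover classes + + br and m c + (119 + 148 = 267) plus the double crossovers (40).
RF(m–br) = (267 + 40) / 1200 = 307/1200 = 0.2558 → 25.6 centimorgans.

25.6 centimorgans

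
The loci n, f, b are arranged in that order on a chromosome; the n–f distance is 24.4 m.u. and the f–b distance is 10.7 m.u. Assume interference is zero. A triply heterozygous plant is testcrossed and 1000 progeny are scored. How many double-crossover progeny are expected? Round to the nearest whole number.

Map distances give recombination frequencies of 0.244 and 0.107 for the two intervals.
With no interference, expected double-crossover frequency = 0.244 × 0.107 = 0.02611.
Expected number = 0.02611 × 1000 = 26.11 ≈ 26.

26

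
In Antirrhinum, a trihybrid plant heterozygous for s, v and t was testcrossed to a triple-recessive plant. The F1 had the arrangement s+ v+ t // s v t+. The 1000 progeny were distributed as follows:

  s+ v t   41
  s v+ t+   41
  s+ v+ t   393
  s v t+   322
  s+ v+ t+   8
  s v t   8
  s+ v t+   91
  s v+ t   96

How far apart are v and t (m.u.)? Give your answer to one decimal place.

The two rarest classes, s+ v+ t+ and s v t, are the double crossovers. Comparing them with the parentals, only the t allele has switched, so t is the middle locus and the order is v – t – s.
Crossovers in the v–t interval produce the single-crossover classes s+ v t and s v+ t+ (41 + 41 = 82) plus the double crossovers (16).
RF(v–t) = (82 + 16) / 1000 = 98/1000 = 0.0980 → 9.8 m.u.

9.8 m.u.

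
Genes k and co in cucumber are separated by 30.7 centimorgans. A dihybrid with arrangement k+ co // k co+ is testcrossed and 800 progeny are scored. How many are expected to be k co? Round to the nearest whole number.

123

A map distance of 30.7 centimorgans corresponds to a recombination frequency of 0.307.
The F1 is k+ co / k co+, so k co is a recombinant gamete class with expected frequency r/2 = 0.307/2 = 0.1535.
Expected number = 0.1535 × 800 = 122.80 ≈ 123.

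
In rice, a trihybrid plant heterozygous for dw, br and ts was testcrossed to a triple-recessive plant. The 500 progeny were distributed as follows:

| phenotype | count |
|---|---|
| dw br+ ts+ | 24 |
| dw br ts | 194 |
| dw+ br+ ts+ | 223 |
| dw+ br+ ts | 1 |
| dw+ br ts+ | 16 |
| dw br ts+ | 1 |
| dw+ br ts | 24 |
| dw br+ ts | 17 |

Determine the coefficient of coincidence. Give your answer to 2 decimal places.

The two most frequent reciprocal classes, dw br ts and dw+ br+ ts+, are the parental types, so the F1 was dw br ts / dw+ br+ ts+.
The two rarest classes, dw br ts+ and dw+ br+ ts, are the double crossovers. Comparing them with the parentals, only the ts allele has switched, so ts is the middle locus and the order is dw – ts – br.
dw–ts: (48 + 2)/500 = 0.1000; ts–br: (33 + 2)/500 = 0.0700.
Expected DCO frequency = 0.1000 × 0.0700 ≈ 0.00700; observed = 2/500 ≈ 0.00400.
Coefficient of coincidence = 0.00400/0.00700 ≈ 0.57.

0.57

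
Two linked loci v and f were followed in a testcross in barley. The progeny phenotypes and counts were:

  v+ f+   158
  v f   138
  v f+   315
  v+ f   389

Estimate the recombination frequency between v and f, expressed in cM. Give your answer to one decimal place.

The two most frequent classes, v+ f (389) and v f+ (315), are the parental types, so the F1 was v+ f / v f+.
The recombinant classes are v+ f+ and v f: 158 + 138 = 296.
Recombination frequency = 296/1000 = 0.2960 ≈ 29.6%, i.e. 29.6 cM.

29.6 cM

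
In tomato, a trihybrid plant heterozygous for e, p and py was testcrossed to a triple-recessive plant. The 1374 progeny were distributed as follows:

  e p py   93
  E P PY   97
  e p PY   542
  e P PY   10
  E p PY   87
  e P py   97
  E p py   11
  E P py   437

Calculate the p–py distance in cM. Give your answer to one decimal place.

15.4 cM

The two most frequent reciprocal classes, E P py and e p PY, are the parental types, so the F1 was E P py / e p PY.
The two rarest classes, E p py and e P PY, are the double crossovers. Comparing them with the parentals, only the p allele has switched, so p is the middle locus and the order is py – p – e.
Crossovers in the py–p interval produce the single-crossover classes E P PY and e p py (97 + 93 = 190) plus the double crossovers (21).
RF(py–p) = (190 + 21) / 1374 = 211/1374 = 0.1536 → 15.4 cM.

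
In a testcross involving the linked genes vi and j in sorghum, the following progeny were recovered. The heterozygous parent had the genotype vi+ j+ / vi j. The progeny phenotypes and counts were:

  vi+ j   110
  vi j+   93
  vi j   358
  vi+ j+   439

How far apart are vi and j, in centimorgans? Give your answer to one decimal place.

20.3 centimorgans

The recombinant classes are vi+ j and vi j+: 110 + 93 = 203.
Recombination frequency = 203/1000 = 0.2030 ≈ 20.3%, i.e. 20.3 centimorgans.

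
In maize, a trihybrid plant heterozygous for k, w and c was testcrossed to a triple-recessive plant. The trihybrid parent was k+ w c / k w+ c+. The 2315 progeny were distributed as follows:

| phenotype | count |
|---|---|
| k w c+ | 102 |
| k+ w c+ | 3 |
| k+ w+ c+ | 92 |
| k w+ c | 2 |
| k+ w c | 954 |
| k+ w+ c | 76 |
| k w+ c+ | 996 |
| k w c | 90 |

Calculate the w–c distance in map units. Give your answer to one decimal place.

7.9 map units

The two rarest classes, k+ w c+ and k w+ c, are the double crossovers. Comparing them with the parentals, only the c allele has switched, so c is the middle locus and the order is w – c – k.
Crossovers in the w–c interval produce the single-crossover classes k+ w+ c and k w c+ (76 + 102 = 178) plus the double crossovers (5).
RF(w–c) = (178 + 5) / 2315 = 183/2315 = 0.0790 → 7.9 map units.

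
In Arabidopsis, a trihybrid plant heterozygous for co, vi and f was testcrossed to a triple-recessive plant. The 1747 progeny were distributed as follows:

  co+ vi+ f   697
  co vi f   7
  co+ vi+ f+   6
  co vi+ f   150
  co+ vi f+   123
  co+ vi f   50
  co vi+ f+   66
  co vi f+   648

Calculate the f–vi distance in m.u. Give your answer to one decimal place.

The two most frequent reciprocal classes, co vi f+ and co+ vi+ f, are the parental types, so the F1 was co vi f+ / co+ vi+ f.
The two rarest classes, co vi f and co+ vi+ f+, are the double crossovers. Comparing them with the parentals, only the f allele has switched, so f is the middle locus and the order is vi – f – co.
Crossovers in the vi–f interval produce the single-crossover classes co vi+ f+ and co+ vi f (66 + 50 = 116) plus the double crossovers (13).
RF(vi–f) = (116 + 13) / 1747 = 129/1747 = 0.0738 → 7.4 m.u.

7.4 m.u.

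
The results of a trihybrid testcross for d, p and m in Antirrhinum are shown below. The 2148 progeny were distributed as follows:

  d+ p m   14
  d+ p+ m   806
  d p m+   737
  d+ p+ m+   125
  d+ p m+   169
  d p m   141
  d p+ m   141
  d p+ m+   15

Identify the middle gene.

p

The two most frequent reciprocal classes, d p m+ and d+ p+ m, are the parental types, so the F1 was d p m+ / d+ p+ m.
The two rarest classes, d p+ m+ and d+ p m, are the double crossovers. Comparing them with the parentals, only the p allele has switched, so p is the middle locus and the order is d – p – m.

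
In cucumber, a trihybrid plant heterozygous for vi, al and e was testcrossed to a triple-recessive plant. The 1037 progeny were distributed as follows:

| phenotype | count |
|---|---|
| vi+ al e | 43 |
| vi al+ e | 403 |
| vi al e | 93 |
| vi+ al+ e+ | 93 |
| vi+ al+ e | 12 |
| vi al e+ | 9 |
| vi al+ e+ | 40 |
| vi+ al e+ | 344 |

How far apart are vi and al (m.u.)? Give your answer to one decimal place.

The two most frequent reciprocal classes, vi+ al e+ and vi al+ e, are the parental types, so the F1 was vi+ al e+ / vi al+ e.
The two rarest classes, vi al e+ and vi+ al+ e, are the double crossovers. Comparing them with the parentals, only the vi allele has switched, so vi is the middle locus and the order is e – vi – al.
Crossovers in the vi–al interval produce the single-crossover classes vi+ al+ e+ and vi al e (93 + 93 = 186) plus the double crossovers (21).
RF(vi–al) = (186 + 21) / 1037 = 207/1037 = 0.1996 → 20.0 m.u.

20.0 m.u.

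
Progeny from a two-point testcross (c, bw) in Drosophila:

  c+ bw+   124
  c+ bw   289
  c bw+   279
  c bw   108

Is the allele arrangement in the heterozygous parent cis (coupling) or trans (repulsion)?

The two most frequent classes are c+ bw (289) and c bw+ (279); these are the parental (non-recombinant) types.
So the F1 carried c+ bw on one chromosome and c bw+ on the other — the recessive alleles are on opposite chromosomes (trans / repulsion).

trans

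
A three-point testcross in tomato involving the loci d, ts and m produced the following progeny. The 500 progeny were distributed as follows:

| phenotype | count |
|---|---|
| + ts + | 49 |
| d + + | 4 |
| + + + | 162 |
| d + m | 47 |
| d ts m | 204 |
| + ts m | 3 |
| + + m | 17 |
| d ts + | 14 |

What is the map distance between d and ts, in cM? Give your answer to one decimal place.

The two most frequent reciprocal classes, d ts m and + + +, are the parental types, so the F1 was d ts m / + + +.
The two rarest classes, + ts m and d + +, are the double crossovers. Comparing them with the parentals, only the d allele has switched, so d is the middle locus and the order is m – d – ts.
Crossovers in the d–ts interval produce the single-crossover classes d + m and + ts + (47 + 49 = 96) plus the double crossovers (7).
RF(d–ts) = (96 + 7) / 500 = 103/500 = 0.2060 → 20.6 cM.

20.6 cM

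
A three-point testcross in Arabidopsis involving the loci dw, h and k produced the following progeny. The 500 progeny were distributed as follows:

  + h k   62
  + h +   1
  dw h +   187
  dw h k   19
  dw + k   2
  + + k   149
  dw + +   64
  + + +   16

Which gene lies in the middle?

The two most frequent reciprocal classes, dw h + and + + k, are the parental types, so the F1 was dw h + / + + k.
The two rarest classes, + h + and dw + k, are the double crossovers. Comparing them with the parentals, only the dw allele has switched, so dw is the middle locus and the order is k – dw – h.

dw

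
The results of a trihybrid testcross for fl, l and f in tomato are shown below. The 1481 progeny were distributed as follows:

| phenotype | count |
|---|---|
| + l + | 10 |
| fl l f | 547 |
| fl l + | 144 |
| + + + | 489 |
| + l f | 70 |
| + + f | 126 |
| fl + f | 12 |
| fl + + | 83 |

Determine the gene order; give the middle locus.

The two most frequent reciprocal classes, fl l f and + + +, are the parental types, so the F1 was fl l f / + + +.
The two rarest classes, fl + f and + l +, are the double crossovers. Comparing them with the parentals, only the l allele has switched, so l is the middle locus and the order is fl – l – f.

l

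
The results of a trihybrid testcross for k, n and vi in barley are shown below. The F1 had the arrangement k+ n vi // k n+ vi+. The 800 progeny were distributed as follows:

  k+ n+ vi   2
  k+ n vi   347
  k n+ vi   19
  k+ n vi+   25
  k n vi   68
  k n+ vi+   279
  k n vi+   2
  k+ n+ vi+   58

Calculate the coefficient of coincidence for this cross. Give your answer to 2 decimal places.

The two rarest classes, k+ n+ vi and k n vi+, are the double crossovers. Comparing them with the parentals, only the n allele has switched, so n is the middle locus and the order is vi – n – k.
vi–n: (44 + 4)/800 = 0.0600; n–k: (126 + 4)/800 = 0.1625.
Expected DCO frequency = 0.0600 × 0.1625 ≈ 0.00975; observed = 4/800 ≈ 0.00500.
Coefficient of coincidence = 0.00500/0.00975 ≈ 0.51.

0.51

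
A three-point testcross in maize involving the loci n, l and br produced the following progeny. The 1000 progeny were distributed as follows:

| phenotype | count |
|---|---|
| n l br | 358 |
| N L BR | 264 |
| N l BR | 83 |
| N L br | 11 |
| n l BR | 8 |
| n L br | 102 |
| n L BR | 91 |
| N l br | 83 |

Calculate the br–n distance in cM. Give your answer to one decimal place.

The two most frequent reciprocal classes, n l br and N L BR, are the parental types, so the F1 was n l br / N L BR.
The two rarest classes, n l BR and N L br, are the double crossovers. Comparing them with the parentals, only the br allele has switched, so br is the middle locus and the order is n – br – l.
Crossovers in the n–br interval produce the single-crossover classes N l br and n L BR (83 + 91 = 174) plus the double crossovers (19).
RF(n–br) = (174 + 19) / 1000 = 193/1000 = 0.1930 → 19.3 cM.

19.3 cM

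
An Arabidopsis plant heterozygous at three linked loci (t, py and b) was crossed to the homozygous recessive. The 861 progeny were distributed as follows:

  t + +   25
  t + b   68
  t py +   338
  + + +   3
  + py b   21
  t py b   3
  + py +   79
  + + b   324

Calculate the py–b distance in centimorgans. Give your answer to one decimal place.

The two most frequent reciprocal classes, t py + and + + b, are the parental types, so the F1 was t py + / + + b.
The two rarest classes, t py b and + + +, are the double crossovers. Comparing them with the parentals, only the b allele has switched, so b is the middle locus and the order is t – b – py.
Crossovers in the b–py interval produce the single-crossover classes t + + and + py b (25 + 21 = 46) plus the double crossovers (6).
RF(b–py) = (46 + 6) / 861 = 52/861 = 0.0604 → 6.0 centimorgans.

6.0 centimorgans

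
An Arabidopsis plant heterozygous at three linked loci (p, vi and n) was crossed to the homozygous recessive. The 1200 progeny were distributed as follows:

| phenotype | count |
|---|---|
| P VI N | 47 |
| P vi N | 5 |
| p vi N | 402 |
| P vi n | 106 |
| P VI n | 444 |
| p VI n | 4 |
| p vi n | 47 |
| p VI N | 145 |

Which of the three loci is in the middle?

p

The two most frequent reciprocal classes, P VI n and p vi N, are the parental types, so the F1 was P VI n / p vi N.
The two rarest classes, p VI n and P vi N, are the double crossovers. Comparing them with the parentals, only the p allele has switched, so p is the middle locus and the order is vi – p – n.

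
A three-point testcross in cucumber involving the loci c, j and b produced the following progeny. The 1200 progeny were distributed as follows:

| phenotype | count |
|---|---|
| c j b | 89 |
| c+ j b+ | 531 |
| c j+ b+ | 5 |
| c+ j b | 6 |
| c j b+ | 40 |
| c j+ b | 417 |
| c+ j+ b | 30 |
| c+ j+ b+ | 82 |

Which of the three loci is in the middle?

The two most frequent reciprocal classes, c+ j b+ and c j+ b, are the parental types, so the F1 was c+ j b+ / c j+ b.
The two rarest classes, c+ j b and c j+ b+, are the double crossovers. Comparing them with the parentals, only the b allele has switched, so b is the middle locus and the order is j – b – c.

b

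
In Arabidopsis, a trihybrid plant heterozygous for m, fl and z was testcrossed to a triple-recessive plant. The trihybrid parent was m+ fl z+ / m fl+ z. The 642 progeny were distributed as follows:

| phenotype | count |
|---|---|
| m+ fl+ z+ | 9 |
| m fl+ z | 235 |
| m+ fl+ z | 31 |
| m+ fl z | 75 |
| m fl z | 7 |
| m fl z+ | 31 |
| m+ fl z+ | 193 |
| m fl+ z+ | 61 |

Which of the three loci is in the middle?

The two rarest classes, m+ fl+ z+ and m fl z, are the double crossovers. Comparing them with the parentals, only the fl allele has switched, so fl is the middle locus and the order is z – fl – m.

fl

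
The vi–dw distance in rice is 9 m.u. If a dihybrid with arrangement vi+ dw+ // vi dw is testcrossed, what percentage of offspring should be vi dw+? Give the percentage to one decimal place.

A map distance of 9 m.u. corresponds to a recombination frequency of 0.090.
The F1 is vi+ dw+ / vi dw, so vi dw+ is a recombinant gamete class with expected frequency r/2 = 0.090/2 = 0.0450.
That is 0.0450 = 4.5% of the progeny.

4.5%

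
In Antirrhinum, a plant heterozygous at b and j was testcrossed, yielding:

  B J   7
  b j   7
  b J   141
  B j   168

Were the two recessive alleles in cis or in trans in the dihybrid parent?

trans

The two most frequent classes are B j (168) and b J (141); these are the parental (non-recombinant) types.
So the F1 carried B j on one chromosome and b J on the other — the recessive alleles are on opposite chromosomes (trans / repulsion).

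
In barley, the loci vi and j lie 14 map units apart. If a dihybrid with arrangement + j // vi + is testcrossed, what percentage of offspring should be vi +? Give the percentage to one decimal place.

43.0%

A map distance of 14 map units corresponds to a recombination frequency of 0.140.
The F1 is + j / vi +, so vi + is a parental gamete class with expected frequency (1 − r)/2 = 0.860/2 = 0.4300.
That is 0.4300 = 43.0% of the progeny.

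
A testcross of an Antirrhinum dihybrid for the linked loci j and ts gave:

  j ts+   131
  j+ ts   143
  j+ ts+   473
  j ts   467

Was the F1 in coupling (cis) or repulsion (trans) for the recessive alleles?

cis

The two most frequent classes are j+ ts+ (473) and j ts (467); these are the parental (non-recombinant) types.
So the F1 carried j+ ts+ on one chromosome and j ts on the other — the recessive alleles are on the same chromosome (cis / coupling).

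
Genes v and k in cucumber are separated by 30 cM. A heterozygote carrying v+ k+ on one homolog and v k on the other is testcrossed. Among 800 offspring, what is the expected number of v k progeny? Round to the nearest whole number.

280

A map distance of 30 cM corresponds to a recombination frequency of 0.300.
The F1 is v+ k+ / v k, so v k is a parental gamete class with expected frequency (1 − r)/2 = 0.700/2 = 0.3500.
Expected number = 0.3500 × 800 = 280.00 ≈ 280.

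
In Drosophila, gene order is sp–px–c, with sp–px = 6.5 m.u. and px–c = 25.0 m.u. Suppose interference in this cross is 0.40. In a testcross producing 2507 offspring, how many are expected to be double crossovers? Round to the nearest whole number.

24

Map distances give recombination frequencies of 0.065 and 0.250 for the two intervals.
With interference 0.40 (so coincidence = 0.60), expected double-crossover frequency = 0.065 × 0.250 × 0.60 = 0.00975.
Expected number = 0.00975 × 2507 = 24.44 ≈ 24.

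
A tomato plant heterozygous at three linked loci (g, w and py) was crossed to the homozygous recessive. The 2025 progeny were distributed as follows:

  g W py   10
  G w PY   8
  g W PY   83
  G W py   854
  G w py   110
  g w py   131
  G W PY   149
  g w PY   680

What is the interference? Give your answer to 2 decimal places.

0.42

The two most frequent reciprocal classes, g w PY and G W py, are the parental types, so the F1 was g w PY / G W py.
The two rarest classes, G w PY and g W py, are the double crossovers. Comparing them with the parentals, only the g allele has switched, so g is the middle locus and the order is py – g – w.
py–g: (280 + 18)/2025 = 0.1472; g–w: (193 + 18)/2025 = 0.1042.
Expected DCO frequency = 0.1472 × 0.1042 ≈ 0.01534; observed = 18/2025 ≈ 0.00889.
Coefficient of coincidence = 0.00889/0.01534 ≈ 0.58; interference = 1 − 0.58 = 0.42.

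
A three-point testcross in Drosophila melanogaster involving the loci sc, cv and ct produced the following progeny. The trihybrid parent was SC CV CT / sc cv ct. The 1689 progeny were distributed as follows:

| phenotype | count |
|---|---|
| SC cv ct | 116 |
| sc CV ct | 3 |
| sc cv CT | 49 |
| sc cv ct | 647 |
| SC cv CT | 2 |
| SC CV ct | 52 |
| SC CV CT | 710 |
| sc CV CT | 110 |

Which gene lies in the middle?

The two rarest classes, SC cv CT and sc CV ct, are the double crossovers. Comparing them with the parentals, only the cv allele has switched, so cv is the middle locus and the order is sc – cv – ct.

cv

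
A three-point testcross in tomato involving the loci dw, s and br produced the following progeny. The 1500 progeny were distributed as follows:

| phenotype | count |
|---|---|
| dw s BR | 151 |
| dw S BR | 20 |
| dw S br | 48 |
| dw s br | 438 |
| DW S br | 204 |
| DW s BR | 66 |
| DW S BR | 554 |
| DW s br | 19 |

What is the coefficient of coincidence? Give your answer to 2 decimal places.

The two most frequent reciprocal classes, dw s br and DW S BR, are the parental types, so the F1 was dw s br / DW S BR.
The two rarest classes, DW s br and dw S BR, are the double crossovers. Comparing them with the parentals, only the dw allele has switched, so dw is the middle locus and the order is br – dw – s.
br–dw: (355 + 39)/1500 = 0.2627; dw–s: (114 + 39)/1500 = 0.1020.
Expected DCO frequency = 0.2627 × 0.1020 ≈ 0.02680; observed = 39/1500 ≈ 0.02600.
Coefficient of coincidence = 0.02600/0.02680 ≈ 0.97.

0.97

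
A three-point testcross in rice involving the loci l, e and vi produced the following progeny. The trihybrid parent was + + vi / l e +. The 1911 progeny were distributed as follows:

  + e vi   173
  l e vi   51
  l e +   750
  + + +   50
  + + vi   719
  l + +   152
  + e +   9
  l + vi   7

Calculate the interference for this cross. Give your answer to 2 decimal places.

0.23

The two rarest classes, l + vi and + e +, are the double crossovers. Comparing them with the parentals, only the l allele has switched, so l is the middle locus and the order is e – l – vi.
e–l: (325 + 16)/1911 = 0.1784; l–vi: (101 + 16)/1911 = 0.0612.
Expected DCO frequency = 0.1784 × 0.0612 ≈ 0.01092; observed = 16/1911 ≈ 0.00837.
Coefficient of coincidence = 0.00837/0.01092 ≈ 0.77; interference = 1 − 0.77 = 0.23.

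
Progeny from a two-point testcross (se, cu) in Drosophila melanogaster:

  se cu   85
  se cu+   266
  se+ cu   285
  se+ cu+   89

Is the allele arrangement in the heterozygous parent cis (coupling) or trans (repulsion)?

trans

The two most frequent classes are se+ cu (285) and se cu+ (266); these are the parental (non-recombinant) types.
So the F1 carried se+ cu on one chromosome and se cu+ on the other — the recessive alleles are on opposite chromosomes (trans / repulsion).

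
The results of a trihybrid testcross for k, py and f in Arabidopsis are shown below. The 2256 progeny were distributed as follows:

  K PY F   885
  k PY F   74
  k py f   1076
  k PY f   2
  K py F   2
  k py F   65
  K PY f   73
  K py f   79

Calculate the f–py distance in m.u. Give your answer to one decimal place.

The two most frequent reciprocal classes, K PY F and k py f, are the parental types, so the F1 was K PY F / k py f.
The two rarest classes, K py F and k PY f, are the double crossovers. Comparing them with the parentals, only the py allele has switched, so py is the middle locus and the order is k – py – f.
Crossovers in the py–f interval produce the single-crossover classes K PY f and k py F (73 + 65 = 138) plus the double crossovers (4).
RF(py–f) = (138 + 4) / 2256 = 142/2256 = 0.0629 → 6.3 m.u.

6.3 m.u.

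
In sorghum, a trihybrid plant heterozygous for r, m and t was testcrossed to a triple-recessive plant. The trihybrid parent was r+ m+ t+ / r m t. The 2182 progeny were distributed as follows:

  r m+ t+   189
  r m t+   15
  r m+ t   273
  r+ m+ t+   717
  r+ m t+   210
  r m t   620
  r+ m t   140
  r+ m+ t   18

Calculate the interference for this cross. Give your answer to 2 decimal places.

The two rarest classes, r+ m+ t and r m t+, are the double crossovers. Comparing them with the parentals, only the t allele has switched, so t is the middle locus and the order is m – t – r.
m–t: (483 + 33)/2182 = 0.2365; t–r: (329 + 33)/2182 = 0.1659.
Expected DCO frequency = 0.2365 × 0.1659 ≈ 0.03924; observed = 33/2182 ≈ 0.01512.
Coefficient of coincidence = 0.01512/0.03924 ≈ 0.39; interference = 1 − 0.39 = 0.61.

0.61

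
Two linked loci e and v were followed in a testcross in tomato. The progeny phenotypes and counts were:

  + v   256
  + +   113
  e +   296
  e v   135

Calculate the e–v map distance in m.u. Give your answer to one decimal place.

31.0 m.u.

The two most frequent classes, + v (256) and e + (296), are the parental types, so the F1 was + v / e +.
The recombinant classes are + + and e v: 113 + 135 = 248.
Recombination frequency = 248/800 = 0.3100 ≈ 31.0%, i.e. 31.0 m.u.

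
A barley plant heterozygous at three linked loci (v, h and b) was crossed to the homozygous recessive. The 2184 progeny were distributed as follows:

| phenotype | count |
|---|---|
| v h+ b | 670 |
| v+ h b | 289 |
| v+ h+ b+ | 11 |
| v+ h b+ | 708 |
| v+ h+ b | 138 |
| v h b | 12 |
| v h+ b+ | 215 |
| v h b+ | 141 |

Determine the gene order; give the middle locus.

The two most frequent reciprocal classes, v h+ b and v+ h b+, are the parental types, so the F1 was v h+ b / v+ h b+.
The two rarest classes, v h b and v+ h+ b+, are the double crossovers. Comparing them with the parentals, only the h allele has switched, so h is the middle locus and the order is b – h – v.

h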